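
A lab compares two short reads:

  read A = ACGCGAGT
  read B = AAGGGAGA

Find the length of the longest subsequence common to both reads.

Taking A at read A[1]=read B[2] → G at read A[3]=read B[4] → G at read A[5]=read B[5] → A at read A[6]=read B[6] → G at read A[7]=read B[7] gives a common subsequence of length 5. Since dp[8][8] = 5, nothing longer is possible.

5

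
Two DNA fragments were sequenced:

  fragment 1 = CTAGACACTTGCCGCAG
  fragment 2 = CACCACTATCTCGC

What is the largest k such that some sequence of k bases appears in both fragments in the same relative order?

Match C at fragment 1[1]=fragment 2[1], then A at fragment 1[3]=fragment 2[2], then C at fragment 1[6]=fragment 2[4], then A at fragment 1[7]=fragment 2[5], then C at fragment 1[8]=fragment 2[6], then T at fragment 1[9]=fragment 2[7], then T at fragment 1[10]=fragment 2[9], then C at fragment 1[12]=fragment 2[10], then C at fragment 1[13]=fragment 2[12], then G at fragment 1[14]=fragment 2[13], then C at fragment 1[15]=fragment 2[14] — 11 bases in the same relative order in both. Since dp[17][14] = 11, nothing longer is possible.

11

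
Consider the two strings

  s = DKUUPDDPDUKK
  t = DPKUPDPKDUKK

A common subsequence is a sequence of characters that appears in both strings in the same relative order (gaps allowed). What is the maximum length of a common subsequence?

Taking D at s[1]=t[1] → K at s[2]=t[3] → U at s[4]=t[4] → P at s[5]=t[5] → D at s[7]=t[6] → P at s[8]=t[7] → D at s[9]=t[9] → U at s[10]=t[10] → K at s[11]=t[11] → K at s[12]=t[12] gives a common subsequence of length 10. Since dp[12][12] = 10, nothing longer is possible.

10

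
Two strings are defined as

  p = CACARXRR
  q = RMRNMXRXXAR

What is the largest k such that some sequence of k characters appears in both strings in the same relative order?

4

One common subsequence of length 4: R (p #5, q #3) → X (p #6, q #6) → R (p #7, q #7) → R (p #8, q #11). dp[8][11] = 4 confirms this is the maximum.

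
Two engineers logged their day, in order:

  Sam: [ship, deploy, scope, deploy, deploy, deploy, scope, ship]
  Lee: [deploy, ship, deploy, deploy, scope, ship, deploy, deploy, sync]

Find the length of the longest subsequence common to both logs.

5

One common subsequence of length 5: ship at Sam[1]=Lee[2] → deploy at Sam[2]=Lee[4] → scope at Sam[3]=Lee[5] → deploy at Sam[4]=Lee[7] → deploy at Sam[5]=Lee[8]. dp[8][9] = 5 confirms this is the maximum.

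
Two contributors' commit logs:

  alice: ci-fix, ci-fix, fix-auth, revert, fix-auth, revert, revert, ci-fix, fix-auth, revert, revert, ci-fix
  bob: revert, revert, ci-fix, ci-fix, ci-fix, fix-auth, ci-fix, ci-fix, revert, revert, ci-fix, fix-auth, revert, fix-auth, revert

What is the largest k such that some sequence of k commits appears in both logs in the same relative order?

9

Pick ci-fix [1,4], ci-fix [2,5], fix-auth [3,6], revert [6,9], revert [7,10], ci-fix [8,11], fix-auth [9,12], revert [10,13], revert [11,15]; all 9 commits appear in both, in order. dp[12][15] = 9 confirms this is the maximum.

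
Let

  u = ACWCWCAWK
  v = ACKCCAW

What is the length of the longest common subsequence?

Let dp[i][j] be the LCS length of the first i characters of u and the first j characters of v. dp[i][j] = dp[i-1][j-1]+1 when the i-th and j-th characters match, else max(dp[i-1][j], dp[i][j-1]).
    ·  A  C  K  C  C  A  W
 ·  0  0  0  0  0  0  0  0
 A  0  1  1  1  1  1  1  1
 C  0  1  2  2  2  2  2  2
 W  0  1  2  2  2  2  2  3
 C  0  1  2  2  3  3  3  3
 W  0  1  2  2  3  3  3  4
 C  0  1  2  2  3  4  4  4
 A  0  1  2  2  3  4  5  5
 W  0  1  2  2  3  4  5  6
 K  0  1  2  3  3  4  5  6
dp[9][7] = 6. One LCS (by backtracking along matches): ACCCAW.

6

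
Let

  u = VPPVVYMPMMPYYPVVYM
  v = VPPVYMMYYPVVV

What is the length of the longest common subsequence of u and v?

12

Match V [1,1]; then P [2,2]; then P [3,3]; then V [5,4]; then Y [6,5]; then M [9,6]; then M [10,7]; then Y [12,8]; then Y [13,9]; then P [14,10]; then V [15,12]; then V [16,13] — 12 characters in the same relative order in both. Since dp[18][13] = 12, nothing longer is possible.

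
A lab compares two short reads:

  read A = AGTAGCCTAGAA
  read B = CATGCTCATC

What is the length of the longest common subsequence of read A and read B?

Let dp[i][j] be the LCS length of the first i bases of read A and the first j bases of read B. dp[i][j] = dp[i-1][j-1]+1 when the i-th and j-th bases match, else max(dp[i-1][j], dp[i][j-1]).
    ·  C  A  T  G  C  T  C  A  T  C
 ·  0  0  0  0  0  0  0  0  0  0  0
 A  0  0  1  1  1  1  1  1  1  1  1
 G  0  0  1  1  2  2  2  2  2  2  2
 T  0  0  1  2  2  2  3  3  3  3  3
 A  0  0  1  2  2  2  3  3  4  4  4
 G  0  0  1  2  3  3  3  3  4  4  4
 C  0  1  1  2  3  4  4  4  4  4  5
 C  0  1  1  2  3  4  4  5  5  5  5
 T  0  1  1  2  3  4  5  5  5  6  6
 A  0  1  2  2  3  4  5  5  6  6  6
 G  0  1  2  2  3  4  5  5  6  6  6
 A  0  1  2  2  3  4  5  5  6  6  6
 A  0  1  2  2  3  4  5  5  6  6  6
dp[12][10] = 6. One LCS (by backtracking along matches): ATGCCT.

6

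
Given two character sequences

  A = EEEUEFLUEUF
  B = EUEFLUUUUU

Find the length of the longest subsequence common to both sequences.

7

Taking E [3,1], U [4,2], E [5,3], F [6,4], L [7,5], U [8,9], U [10,10] gives a common subsequence of length 7, and the DP table's final entry dp[11][10] is also 7, so no common subsequence is longer.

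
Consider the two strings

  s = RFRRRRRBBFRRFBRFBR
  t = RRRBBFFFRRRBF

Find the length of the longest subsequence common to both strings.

One common subsequence of length 10: R [5,1]; then R [6,2]; then R [7,3]; then B [8,4]; then B [9,5]; then F [10,8]; then R [11,10]; then R [12,11]; then B [14,12]; then F [16,13]. Since dp[18][13] = 10, nothing longer is possible.

10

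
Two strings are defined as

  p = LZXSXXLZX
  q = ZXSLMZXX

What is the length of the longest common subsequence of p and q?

6

Let dp[i][j] be the LCS length of the first i characters of p and the first j characters of q. dp[i][j] = dp[i-1][j-1]+1 when the i-th and j-th characters match, else max(dp[i-1][j], dp[i][j-1]).
    ·  Z  X  S  L  M  Z  X  X
 ·  0  0  0  0  0  0  0  0  0
 L  0  0  0  0  1  1  1  1  1
 Z  0  1  1  1  1  1  2  2  2
 X  0  1  2  2  2  2  2  3  3
 S  0  1  2  3  3  3  3  3  3
 X  0  1  2  3  3  3  3  4  4
 X  0  1  2  3  3  3  3  4  5
 L  0  1  2  3  4  4  4  4  5
 Z  0  1  2  3  4  4  5  5  5
 X  0  1  2  3  4  4  5  6  6
dp[9][8] = 6. One LCS (by backtracking along matches): ZXSLZX.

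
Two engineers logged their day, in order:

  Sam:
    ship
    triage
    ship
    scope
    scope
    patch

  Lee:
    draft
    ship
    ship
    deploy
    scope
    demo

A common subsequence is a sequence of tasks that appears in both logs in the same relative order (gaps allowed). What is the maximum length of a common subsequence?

Pick ship [1,2] → ship [3,3] → scope [4,5]; all 3 tasks appear in both, in order. dp[6][6] = 3 confirms this is the maximum.

3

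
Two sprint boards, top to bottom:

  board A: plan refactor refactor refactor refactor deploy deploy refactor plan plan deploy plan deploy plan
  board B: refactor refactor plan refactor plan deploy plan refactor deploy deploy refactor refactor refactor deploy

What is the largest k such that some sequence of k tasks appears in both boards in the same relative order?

8

Pick refactor [2,1] → refactor [3,2] → refactor [4,4] → refactor [5,8] → deploy [6,9] → deploy [7,10] → refactor [8,13] → deploy [13,14]; all 8 tasks appear in both, in order. The LCS DP gives dp[14][14] = 8, so this is optimal.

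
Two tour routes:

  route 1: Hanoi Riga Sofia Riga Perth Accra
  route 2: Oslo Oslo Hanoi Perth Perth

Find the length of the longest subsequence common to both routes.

2

Match Hanoi [1,3], then Perth [5,5] — 2 stops in the same relative order in both. The LCS DP gives dp[6][5] = 2, so this is optimal.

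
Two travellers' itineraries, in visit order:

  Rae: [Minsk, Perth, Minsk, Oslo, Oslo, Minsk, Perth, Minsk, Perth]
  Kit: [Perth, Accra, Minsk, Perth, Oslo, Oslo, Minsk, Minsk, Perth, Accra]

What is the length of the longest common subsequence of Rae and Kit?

7

Match Minsk [1,3] → Perth [2,4] → Oslo [4,5] → Oslo [5,6] → Minsk [6,7] → Minsk [8,8] → Perth [9,9] — 7 stops in the same relative order in both. Since dp[9][10] = 7, nothing longer is possible.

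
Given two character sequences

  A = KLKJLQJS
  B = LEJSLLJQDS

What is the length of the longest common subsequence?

One common subsequence of length 5: L [2,1], then J [4,3], then L [5,6], then Q [6,8], then S [8,10], and the DP table's final entry dp[8][10] is also 5, so no common subsequence is longer.

5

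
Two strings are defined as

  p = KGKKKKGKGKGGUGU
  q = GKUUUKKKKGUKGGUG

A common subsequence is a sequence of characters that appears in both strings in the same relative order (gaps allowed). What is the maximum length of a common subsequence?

One common subsequence of length 12: G (p #2, q #1); then K (p #3, q #2); then K (p #4, q #6); then K (p #5, q #7); then K (p #6, q #8); then K (p #8, q #9); then G (p #9, q #10); then K (p #10, q #12); then G (p #11, q #13); then G (p #12, q #14); then U (p #13, q #15); then G (p #14, q #16). Since dp[15][16] = 12, nothing longer is possible.

12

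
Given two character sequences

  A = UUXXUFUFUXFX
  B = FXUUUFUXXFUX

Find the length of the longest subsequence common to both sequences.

Let dp[i][j] be the LCS length of the first i characters of A and the first j characters of B. dp[i][j] = dp[i-1][j-1]+1 when the i-th and j-th characters match, else max(dp[i-1][j], dp[i][j-1]).
    ·  F  X  U  U  U  F  U  X  X  F  U  X
 ·  0  0  0  0  0  0  0  0  0  0  0  0  0
 U  0  0  0  1  1  1  1  1  1  1  1  1  1
 U  0  0  0  1  2  2  2  2  2  2  2  2  2
 X  0  0  1  1  2  2  2  2  3  3  3  3  3
 X  0  0  1  1  2  2  2  2  3  4  4  4  4
 U  0  0  1  2  2  3  3  3  3  4  4  5  5
 F  0  1  1  2  2  3  4  4  4  4  5  5  5
 U  0  1  1  2  3  3  4  5  5  5  5  6  6
 F  0  1  1  2  3  3  4  5  5  5  6  6  6
 U  0  1  1  2  3  4  4  5  5  5  6  7  7
 X  0  1  2  2  3  4  4  5  6  6  6  7  8
 F  0  1  2  2  3  4  5  5  6  6  7  7  8
 X  0  1  2  2  3  4  5  5  6  7  7  7  8
dp[12][12] = 8. One LCS (by backtracking along matches): UUUFUFUX.

8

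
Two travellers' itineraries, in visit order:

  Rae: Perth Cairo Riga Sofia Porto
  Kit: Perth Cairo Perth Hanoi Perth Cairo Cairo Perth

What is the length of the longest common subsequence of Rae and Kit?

2

Pick Perth (Rae #1, Kit #5); then Cairo (Rae #2, Kit #7); all 2 stops appear in both, in order. The LCS DP gives dp[5][8] = 2, so this is optimal.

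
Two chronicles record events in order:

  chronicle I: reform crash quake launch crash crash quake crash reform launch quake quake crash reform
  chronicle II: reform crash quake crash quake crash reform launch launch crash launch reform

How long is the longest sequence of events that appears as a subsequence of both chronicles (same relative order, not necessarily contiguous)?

Taking reform at chronicle I[1]=chronicle II[1], crash at chronicle I[2]=chronicle II[2], quake at chronicle I[3]=chronicle II[3], crash at chronicle I[6]=chronicle II[4], quake at chronicle I[7]=chronicle II[5], crash at chronicle I[8]=chronicle II[6], reform at chronicle I[9]=chronicle II[7], launch at chronicle I[10]=chronicle II[9], crash at chronicle I[13]=chronicle II[10], reform at chronicle I[14]=chronicle II[12] gives a common subsequence of length 10. Since dp[14][12] = 10, nothing longer is possible.

10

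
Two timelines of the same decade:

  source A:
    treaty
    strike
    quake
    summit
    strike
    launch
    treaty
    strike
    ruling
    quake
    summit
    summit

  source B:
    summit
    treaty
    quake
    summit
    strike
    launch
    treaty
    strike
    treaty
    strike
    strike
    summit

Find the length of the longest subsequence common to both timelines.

8

Match treaty (source A #1, source B #2), then quake (source A #3, source B #3), then summit (source A #4, source B #4), then strike (source A #5, source B #5), then launch (source A #6, source B #6), then treaty (source A #7, source B #9), then strike (source A #8, source B #11), then summit (source A #12, source B #12) — 8 events in the same relative order in both. The LCS DP gives dp[12][12] = 8, so this is optimal.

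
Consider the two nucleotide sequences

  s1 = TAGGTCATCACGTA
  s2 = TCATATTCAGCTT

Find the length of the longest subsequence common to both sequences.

Pick T (s1 #1, s2 #1); then A (s1 #2, s2 #3); then T (s1 #5, s2 #4); then A (s1 #7, s2 #5); then T (s1 #8, s2 #7); then C (s1 #9, s2 #8); then A (s1 #10, s2 #9); then C (s1 #11, s2 #11); then T (s1 #13, s2 #13); all 9 bases appear in both, in order. The LCS DP gives dp[14][13] = 9, so this is optimal.

9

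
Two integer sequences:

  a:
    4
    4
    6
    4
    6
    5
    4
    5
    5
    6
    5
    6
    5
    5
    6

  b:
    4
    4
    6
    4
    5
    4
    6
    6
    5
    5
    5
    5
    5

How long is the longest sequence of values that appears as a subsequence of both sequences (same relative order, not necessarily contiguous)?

Match 4 (a #1, b #1), then 4 (a #2, b #2), then 6 (a #3, b #3), then 4 (a #4, b #4), then 5 (a #6, b #5), then 4 (a #7, b #6), then 5 (a #8, b #9), then 5 (a #9, b #10), then 5 (a #11, b #11), then 5 (a #13, b #12), then 5 (a #14, b #13) — 11 values in the same relative order in both, and the DP table's final entry dp[15][13] is also 11, so no common subsequence is longer.

11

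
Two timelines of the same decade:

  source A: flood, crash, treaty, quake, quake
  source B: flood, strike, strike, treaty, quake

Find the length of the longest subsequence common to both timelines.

3

Match flood [1,1]; then treaty [3,4]; then quake [5,5] — 3 events in the same relative order in both, and the DP table's final entry dp[5][5] is also 3, so no common subsequence is longer.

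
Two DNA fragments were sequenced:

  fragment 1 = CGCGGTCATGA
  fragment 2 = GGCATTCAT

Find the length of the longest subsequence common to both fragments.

One common subsequence of length 6: G [2,2] → C [3,3] → T [6,6] → C [7,7] → A [8,8] → T [9,9]. dp[11][9] = 6 confirms this is the maximum.

6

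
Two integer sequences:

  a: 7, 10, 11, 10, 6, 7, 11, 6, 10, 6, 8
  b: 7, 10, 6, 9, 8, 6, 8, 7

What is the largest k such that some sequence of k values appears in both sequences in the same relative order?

Taking 7 [1,1], then 10 [4,2], then 6 [5,3], then 6 [10,6], then 8 [11,7] gives a common subsequence of length 5. dp[11][8] = 5 confirms this is the maximum.

5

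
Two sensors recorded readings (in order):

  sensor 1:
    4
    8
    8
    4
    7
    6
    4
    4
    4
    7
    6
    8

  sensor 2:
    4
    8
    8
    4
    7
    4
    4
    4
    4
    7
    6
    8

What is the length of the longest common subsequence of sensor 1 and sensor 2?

Let dp[i][j] be the LCS length of the first i values of sensor 1 and the first j values of sensor 2. dp[i][j] = dp[i-1][j-1]+1 when the i-th and j-th values match, else max(dp[i-1][j], dp[i][j-1]).
    ·  4  8  8  4  7  4  4  4  4  7  6  8
 ·  0  0  0  0  0  0  0  0  0  0  0  0  0
 4  0  1  1  1  1  1  1  1  1  1  1  1  1
 8  0  1  2  2  2  2  2  2  2  2  2  2  2
 8  0  1  2  3  3  3  3  3  3  3  3  3  3
 4  0  1  2  3  4  4  4  4  4  4  4  4  4
 7  0  1  2  3  4  5  5  5  5  5  5  5  5
 6  0  1  2  3  4  5  5  5  5  5  5  6  6
 4  0  1  2  3  4  5  6  6  6  6  6  6  6
 4  0  1  2  3  4  5  6  7  7  7  7  7  7
 4  0  1  2  3  4  5  6  7  8  8  8  8  8
 7  0  1  2  3  4  5  6  7  8  8  9  9  9
 6  0  1  2  3  4  5  6  7  8  8  9 10 10
 8  0  1  2  3  4  5  6  7  8  8  9 10 11
dp[12][12] = 11. One LCS (by backtracking along matches): 4, 8, 8, 4, 7, 4, 4, 4, 7, 6, 8.

11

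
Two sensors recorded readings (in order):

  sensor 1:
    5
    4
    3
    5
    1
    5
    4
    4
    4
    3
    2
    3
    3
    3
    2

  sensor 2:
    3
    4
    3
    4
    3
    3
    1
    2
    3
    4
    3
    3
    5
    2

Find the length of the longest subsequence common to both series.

9

Taking 4 [2,2], 3 [3,3], 4 [7,4], 3 [10,6], 2 [11,8], 3 [12,9], 3 [13,11], 3 [14,12], 2 [15,14] gives a common subsequence of length 9, and the DP table's final entry dp[15][14] is also 9, so no common subsequence is longer.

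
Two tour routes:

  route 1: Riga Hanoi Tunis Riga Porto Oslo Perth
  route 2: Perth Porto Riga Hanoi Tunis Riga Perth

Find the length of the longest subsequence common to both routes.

5

Taking Riga at route 1[1]=route 2[3], then Hanoi at route 1[2]=route 2[4], then Tunis at route 1[3]=route 2[5], then Riga at route 1[4]=route 2[6], then Perth at route 1[7]=route 2[7] gives a common subsequence of length 5, and the DP table's final entry dp[7][7] is also 5, so no common subsequence is longer.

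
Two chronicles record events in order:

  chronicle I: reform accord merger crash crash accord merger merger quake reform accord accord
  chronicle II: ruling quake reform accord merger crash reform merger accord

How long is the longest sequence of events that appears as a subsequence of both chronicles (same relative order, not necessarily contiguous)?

Match reform (chronicle I #1, chronicle II #3), then accord (chronicle I #2, chronicle II #4), then merger (chronicle I #3, chronicle II #5), then crash (chronicle I #4, chronicle II #6), then merger (chronicle I #8, chronicle II #8), then accord (chronicle I #12, chronicle II #9) — 6 events in the same relative order in both, and the DP table's final entry dp[12][9] is also 6, so no common subsequence is longer.

6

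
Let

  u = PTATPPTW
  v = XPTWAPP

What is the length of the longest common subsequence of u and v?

Taking P [1,2]; then T [2,3]; then A [3,5]; then P [5,6]; then P [6,7] gives a common subsequence of length 5, and the DP table's final entry dp[8][7] is also 5, so no common subsequence is longer.

5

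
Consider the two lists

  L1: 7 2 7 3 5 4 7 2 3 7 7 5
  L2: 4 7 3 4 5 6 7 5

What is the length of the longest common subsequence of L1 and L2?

Taking 7 at L1[3]=L2[2], 3 at L1[4]=L2[3], 5 at L1[5]=L2[5], 7 at L1[11]=L2[7], 5 at L1[12]=L2[8] gives a common subsequence of length 5. Since dp[12][8] = 5, nothing longer is possible.

5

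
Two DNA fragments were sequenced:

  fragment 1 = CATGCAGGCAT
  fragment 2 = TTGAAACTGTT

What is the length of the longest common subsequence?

Match T (fragment 1 #3, fragment 2 #2), then G (fragment 1 #4, fragment 2 #3), then C (fragment 1 #5, fragment 2 #7), then G (fragment 1 #7, fragment 2 #9), then T (fragment 1 #11, fragment 2 #11) — 5 bases in the same relative order in both. dp[11][11] = 5 confirms this is the maximum.

5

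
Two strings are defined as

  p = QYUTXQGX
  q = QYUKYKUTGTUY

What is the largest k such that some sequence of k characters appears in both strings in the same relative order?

5

Let dp[i][j] be the LCS length of the first i characters of p and the first j characters of q. dp[i][j] = dp[i-1][j-1]+1 when the i-th and j-th characters match, else max(dp[i-1][j], dp[i][j-1]).
    ·  Q  Y  U  K  Y  K  U  T  G  T  U  Y
 ·  0  0  0  0  0  0  0  0  0  0  0  0  0
 Q  0  1  1  1  1  1  1  1  1  1  1  1  1
 Y  0  1  2  2  2  2  2  2  2  2  2  2  2
 U  0  1  2  3  3  3  3  3  3  3  3  3  3
 T  0  1  2  3  3  3  3  3  4  4  4  4  4
 X  0  1  2  3  3  3  3  3  4  4  4  4  4
 Q  0  1  2  3  3  3  3  3  4  4  4  4  4
 G  0  1  2  3  3  3  3  3  4  5  5  5  5
 X  0  1  2  3  3  3  3  3  4  5  5  5  5
dp[8][12] = 5. One LCS (by backtracking along matches): QYUTG.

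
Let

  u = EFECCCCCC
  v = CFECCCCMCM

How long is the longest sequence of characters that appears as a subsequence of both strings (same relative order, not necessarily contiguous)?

Match F (u #2, v #2), E (u #3, v #3), C (u #4, v #4), C (u #5, v #5), C (u #6, v #6), C (u #7, v #7), C (u #8, v #9) — 7 characters in the same relative order in both. dp[9][10] = 7 confirms this is the maximum.

7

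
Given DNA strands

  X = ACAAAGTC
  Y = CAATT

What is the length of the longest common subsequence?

4

Let dp[i][j] be the LCS length of the first i bases of X and the first j bases of Y. dp[i][j] = dp[i-1][j-1]+1 when the i-th and j-th bases match, else max(dp[i-1][j], dp[i][j-1]).
    ·  C  A  A  T  T
 ·  0  0  0  0  0  0
 A  0  0  1  1  1  1
 C  0  1  1  1  1  1
 A  0  1  2  2  2  2
 A  0  1  2  3  3  3
 A  0  1  2  3  3  3
 G  0  1  2  3  3  3
 T  0  1  2  3  4  4
 C  0  1  2  3  4  4
dp[8][5] = 4. One LCS (by backtracking along matches): CAAT.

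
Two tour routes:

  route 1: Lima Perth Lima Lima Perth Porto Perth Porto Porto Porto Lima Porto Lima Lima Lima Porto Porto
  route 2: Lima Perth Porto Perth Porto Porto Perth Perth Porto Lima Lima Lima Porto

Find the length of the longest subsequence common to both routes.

Pick Lima [4,1], Perth [5,2], Porto [6,3], Perth [7,4], Porto [8,5], Porto [9,6], Porto [12,9], Lima [13,10], Lima [14,11], Lima [15,12], Porto [17,13]; all 11 stops appear in both, in order, and the DP table's final entry dp[17][13] is also 11, so no common subsequence is longer.

11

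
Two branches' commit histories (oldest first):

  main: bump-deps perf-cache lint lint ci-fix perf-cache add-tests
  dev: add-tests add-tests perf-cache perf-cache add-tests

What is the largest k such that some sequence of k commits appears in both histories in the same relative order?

Taking perf-cache at main[2]=dev[3], perf-cache at main[6]=dev[4], add-tests at main[7]=dev[5] gives a common subsequence of length 3. dp[7][5] = 3 confirms this is the maximum.

3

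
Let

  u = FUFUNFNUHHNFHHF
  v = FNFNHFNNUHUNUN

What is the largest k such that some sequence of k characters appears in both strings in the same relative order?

Pick F [1,1], then F [3,3], then N [5,4], then F [6,6], then N [7,8], then U [8,9], then H [9,10], then N [11,14]; all 8 characters appear in both, in order. Since dp[15][14] = 8, nothing longer is possible.

8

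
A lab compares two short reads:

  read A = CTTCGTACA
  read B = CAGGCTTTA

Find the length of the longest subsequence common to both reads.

5

Let dp[i][j] be the LCS length of the first i bases of read A and the first j bases of read B. dp[i][j] = dp[i-1][j-1]+1 when the i-th and j-th bases match, else max(dp[i-1][j], dp[i][j-1]).
    ·  C  A  G  G  C  T  T  T  A
 ·  0  0  0  0  0  0  0  0  0  0
 C  0  1  1  1  1  1  1  1  1  1
 T  0  1  1  1  1  1  2  2  2  2
 T  0  1  1  1  1  1  2  3  3  3
 C  0  1  1  1  1  2  2  3  3  3
 G  0  1  1  2  2  2  2  3  3  3
 T  0  1  1  2  2  2  3  3  4  4
 A  0  1  2  2  2  2  3  3  4  5
 C  0  1  2  2  2  3  3  3  4  5
 A  0  1  2  2  2  3  3  3  4  5
dp[9][9] = 5. One LCS (by backtracking along matches): CTTTA.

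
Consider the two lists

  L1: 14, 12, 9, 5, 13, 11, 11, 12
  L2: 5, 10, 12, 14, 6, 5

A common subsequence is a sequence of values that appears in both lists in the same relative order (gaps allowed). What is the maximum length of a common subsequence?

Pick 14 (L1 #1, L2 #4), then 5 (L1 #4, L2 #6); all 2 values appear in both, in order. The LCS DP gives dp[8][6] = 2, so this is optimal.

2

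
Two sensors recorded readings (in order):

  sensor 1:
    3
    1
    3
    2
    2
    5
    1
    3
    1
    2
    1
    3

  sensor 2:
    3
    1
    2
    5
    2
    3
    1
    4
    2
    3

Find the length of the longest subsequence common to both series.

8

Taking 3 at sensor 1[1]=sensor 2[1], then 1 at sensor 1[2]=sensor 2[2], then 2 at sensor 1[4]=sensor 2[3], then 2 at sensor 1[5]=sensor 2[5], then 3 at sensor 1[8]=sensor 2[6], then 1 at sensor 1[9]=sensor 2[7], then 2 at sensor 1[10]=sensor 2[9], then 3 at sensor 1[12]=sensor 2[10] gives a common subsequence of length 8. dp[12][10] = 8 confirms this is the maximum.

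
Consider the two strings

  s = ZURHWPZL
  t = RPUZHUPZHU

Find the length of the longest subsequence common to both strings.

Taking Z (s #1, t #4); then U (s #2, t #6); then P (s #6, t #7); then Z (s #7, t #8) gives a common subsequence of length 4. The LCS DP gives dp[8][10] = 4, so this is optimal.

4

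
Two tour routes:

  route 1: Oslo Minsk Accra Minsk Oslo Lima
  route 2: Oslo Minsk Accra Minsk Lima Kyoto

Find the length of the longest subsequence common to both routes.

5

Taking Oslo [1,1], Minsk [2,2], Accra [3,3], Minsk [4,4], Lima [6,5] gives a common subsequence of length 5. Since dp[6][6] = 5, nothing longer is possible.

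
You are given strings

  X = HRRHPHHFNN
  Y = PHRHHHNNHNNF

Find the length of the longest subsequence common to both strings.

Let dp[i][j] be the LCS length of the first i characters of X and the first j characters of Y. dp[i][j] = dp[i-1][j-1]+1 when the i-th and j-th characters match, else max(dp[i-1][j], dp[i][j-1]).
    ·  P  H  R  H  H  H  N  N  H  N  N  F
 ·  0  0  0  0  0  0  0  0  0  0  0  0  0
 H  0  0  1  1  1  1  1  1  1  1  1  1  1
 R  0  0  1  2  2  2  2  2  2  2  2  2  2
 R  0  0  1  2  2  2  2  2  2  2  2  2  2
 H  0  0  1  2  3  3  3  3  3  3  3  3  3
 P  0  1  1  2  3  3  3  3  3  3  3  3  3
 H  0  1  2  2  3  4  4  4  4  4  4  4  4
 H  0  1  2  2  3  4  5  5  5  5  5  5  5
 F  0  1  2  2  3  4  5  5  5  5  5  5  6
 N  0  1  2  2  3  4  5  6  6  6  6  6  6
 N  0  1  2  2  3  4  5  6  7  7  7  7  7
dp[10][12] = 7. One LCS (by backtracking along matches): HRHHHNN.

7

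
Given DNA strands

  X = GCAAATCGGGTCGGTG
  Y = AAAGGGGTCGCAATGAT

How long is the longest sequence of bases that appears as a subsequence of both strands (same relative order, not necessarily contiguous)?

11

One common subsequence of length 11: A (X #3, Y #1), A (X #4, Y #2), A (X #5, Y #3), G (X #8, Y #5), G (X #9, Y #6), G (X #10, Y #7), T (X #11, Y #8), C (X #12, Y #9), G (X #13, Y #10), G (X #14, Y #15), T (X #15, Y #17), and the DP table's final entry dp[16][17] is also 11, so no common subsequence is longer.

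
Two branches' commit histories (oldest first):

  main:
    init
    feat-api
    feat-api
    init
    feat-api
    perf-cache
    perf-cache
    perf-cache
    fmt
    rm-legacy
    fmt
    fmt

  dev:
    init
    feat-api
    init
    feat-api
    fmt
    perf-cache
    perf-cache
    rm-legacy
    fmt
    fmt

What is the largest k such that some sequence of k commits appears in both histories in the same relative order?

Pick init at main[1]=dev[1], then feat-api at main[3]=dev[2], then init at main[4]=dev[3], then feat-api at main[5]=dev[4], then perf-cache at main[7]=dev[6], then perf-cache at main[8]=dev[7], then rm-legacy at main[10]=dev[8], then fmt at main[11]=dev[9], then fmt at main[12]=dev[10]; all 9 commits appear in both, in order, and the DP table's final entry dp[12][10] is also 9, so no common subsequence is longer.

9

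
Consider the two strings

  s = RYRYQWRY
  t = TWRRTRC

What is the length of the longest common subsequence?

3

Let dp[i][j] be the LCS length of the first i characters of s and the first j characters of t. dp[i][j] = dp[i-1][j-1]+1 when the i-th and j-th characters match, else max(dp[i-1][j], dp[i][j-1]).
    ·  T  W  R  R  T  R  C
 ·  0  0  0  0  0  0  0  0
 R  0  0  0  1  1  1  1  1
 Y  0  0  0  1  1  1  1  1
 R  0  0  0  1  2  2  2  2
 Y  0  0  0  1  2  2  2  2
 Q  0  0  0  1  2  2  2  2
 W  0  0  1  1  2  2  2  2
 R  0  0  1  2  2  2  3  3
 Y  0  0  1  2  2  2  3  3
dp[8][7] = 3. One LCS (by backtracking along matches): RRR.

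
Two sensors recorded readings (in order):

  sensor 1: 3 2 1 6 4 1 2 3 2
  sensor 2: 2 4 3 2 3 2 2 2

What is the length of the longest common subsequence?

5

Let dp[i][j] be the LCS length of the first i values of sensor 1 and the first j values of sensor 2. dp[i][j] = dp[i-1][j-1]+1 when the i-th and j-th values match, else max(dp[i-1][j], dp[i][j-1]).
    ·  2  4  3  2  3  2  2  2
 ·  0  0  0  0  0  0  0  0  0
 3  0  0  0  1  1  1  1  1  1
 2  0  1  1  1  2  2  2  2  2
 1  0  1  1  1  2  2  2  2  2
 6  0  1  1  1  2  2  2  2  2
 4  0  1  2  2  2  2  2  2  2
 1  0  1  2  2  2  2  2  2  2
 2  0  1  2  2  3  3  3  3  3
 3  0  1  2  3  3  4  4  4  4
 2  0  1  2  3  4  4  5  5  5
dp[9][8] = 5. One LCS (by backtracking along matches): 2, 4, 2, 3, 2.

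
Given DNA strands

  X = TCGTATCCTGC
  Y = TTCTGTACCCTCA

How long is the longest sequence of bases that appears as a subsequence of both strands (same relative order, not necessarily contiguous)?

Pick T at X[1]=Y[2], then C at X[2]=Y[3], then G at X[3]=Y[5], then T at X[4]=Y[6], then A at X[5]=Y[7], then C at X[7]=Y[9], then C at X[8]=Y[10], then T at X[9]=Y[11], then C at X[11]=Y[12]; all 9 bases appear in both, in order. Since dp[11][13] = 9, nothing longer is possible.

9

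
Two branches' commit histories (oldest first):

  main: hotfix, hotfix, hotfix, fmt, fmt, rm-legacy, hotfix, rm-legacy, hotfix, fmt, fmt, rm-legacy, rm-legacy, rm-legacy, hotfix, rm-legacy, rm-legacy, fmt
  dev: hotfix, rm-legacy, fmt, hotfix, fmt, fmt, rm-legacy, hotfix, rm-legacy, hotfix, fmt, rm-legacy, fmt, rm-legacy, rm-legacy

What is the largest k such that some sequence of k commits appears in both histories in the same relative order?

Pick hotfix at main[1]=dev[1] → hotfix at main[3]=dev[4] → fmt at main[4]=dev[5] → fmt at main[5]=dev[6] → rm-legacy at main[6]=dev[7] → hotfix at main[7]=dev[8] → rm-legacy at main[8]=dev[9] → hotfix at main[9]=dev[10] → fmt at main[10]=dev[11] → fmt at main[11]=dev[13] → rm-legacy at main[16]=dev[14] → rm-legacy at main[17]=dev[15]; all 12 commits appear in both, in order. Since dp[18][15] = 12, nothing longer is possible.

12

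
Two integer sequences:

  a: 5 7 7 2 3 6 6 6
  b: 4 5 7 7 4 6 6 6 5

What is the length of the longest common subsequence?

One common subsequence of length 6: 5 [1,2]; then 7 [2,3]; then 7 [3,4]; then 6 [6,6]; then 6 [7,7]; then 6 [8,8], and the DP table's final entry dp[8][9] is also 6, so no common subsequence is longer.

6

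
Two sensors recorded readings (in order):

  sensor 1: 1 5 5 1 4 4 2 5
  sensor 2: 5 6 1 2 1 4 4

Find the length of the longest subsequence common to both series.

4

Pick 1 [1,3]; then 1 [4,5]; then 4 [5,6]; then 4 [6,7]; all 4 values appear in both, in order, and the DP table's final entry dp[8][7] is also 4, so no common subsequence is longer.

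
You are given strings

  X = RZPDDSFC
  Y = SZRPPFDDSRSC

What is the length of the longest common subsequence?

One common subsequence of length 6: R (X #1, Y #3), P (X #3, Y #5), D (X #4, Y #7), D (X #5, Y #8), S (X #6, Y #11), C (X #8, Y #12), and the DP table's final entry dp[8][12] is also 6, so no common subsequence is longer.

6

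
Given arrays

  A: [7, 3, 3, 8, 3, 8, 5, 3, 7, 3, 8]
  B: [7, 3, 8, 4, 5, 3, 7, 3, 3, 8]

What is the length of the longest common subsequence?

8

Let dp[i][j] be the LCS length of the first i values of A and the first j values of B. dp[i][j] = dp[i-1][j-1]+1 when the i-th and j-th values match, else max(dp[i-1][j], dp[i][j-1]).
    ·  7  3  8  4  5  3  7  3  3  8
 ·  0  0  0  0  0  0  0  0  0  0  0
 7  0  1  1  1  1  1  1  1  1  1  1
 3  0  1  2  2  2  2  2  2  2  2  2
 3  0  1  2  2  2  2  3  3  3  3  3
 8  0  1  2  3  3  3  3  3  3  3  4
 3  0  1  2  3  3  3  4  4  4  4  4
 8  0  1  2  3  3  3  4  4  4  4  5
 5  0  1  2  3  3  4  4  4  4  4  5
 3  0  1  2  3  3  4  5  5  5  5  5
 7  0  1  2  3  3  4  5  6  6  6  6
 3  0  1  2  3  3  4  5  6  7  7  7
 8  0  1  2  3  3  4  5  6  7  7  8
dp[11][10] = 8. One LCS (by backtracking along matches): 7, 3, 8, 5, 3, 7, 3, 8.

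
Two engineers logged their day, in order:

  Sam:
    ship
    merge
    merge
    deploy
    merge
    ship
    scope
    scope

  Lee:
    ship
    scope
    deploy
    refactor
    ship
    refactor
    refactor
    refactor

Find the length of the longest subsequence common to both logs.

3

Taking ship (Sam #1, Lee #1), then deploy (Sam #4, Lee #3), then ship (Sam #6, Lee #5) gives a common subsequence of length 3. Since dp[8][8] = 3, nothing longer is possible.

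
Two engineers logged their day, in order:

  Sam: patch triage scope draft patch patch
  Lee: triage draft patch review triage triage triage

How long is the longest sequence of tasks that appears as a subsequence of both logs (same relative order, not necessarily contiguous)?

3

Taking triage (Sam #2, Lee #1) → draft (Sam #4, Lee #2) → patch (Sam #5, Lee #3) gives a common subsequence of length 3. Since dp[6][7] = 3, nothing longer is possible.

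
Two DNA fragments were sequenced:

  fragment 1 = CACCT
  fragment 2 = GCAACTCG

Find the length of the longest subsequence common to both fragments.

4

Let dp[i][j] be the LCS length of the first i bases of fragment 1 and the first j bases of fragment 2. dp[i][j] = dp[i-1][j-1]+1 when the i-th and j-th bases match, else max(dp[i-1][j], dp[i][j-1]).
    ·  G  C  A  A  C  T  C  G
 ·  0  0  0  0  0  0  0  0  0
 C  0  0  1  1  1  1  1  1  1
 A  0  0  1  2  2  2  2  2  2
 C  0  0  1  2  2  3  3  3  3
 C  0  0  1  2  2  3  3  4  4
 T  0  0  1  2  2  3  4  4  4
dp[5][8] = 4. One LCS (by backtracking along matches): CACC.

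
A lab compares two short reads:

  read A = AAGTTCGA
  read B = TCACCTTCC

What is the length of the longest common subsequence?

4

Taking A at read A[1]=read B[3] → T at read A[4]=read B[6] → T at read A[5]=read B[7] → C at read A[6]=read B[9] gives a common subsequence of length 4. dp[8][9] = 4 confirms this is the maximum.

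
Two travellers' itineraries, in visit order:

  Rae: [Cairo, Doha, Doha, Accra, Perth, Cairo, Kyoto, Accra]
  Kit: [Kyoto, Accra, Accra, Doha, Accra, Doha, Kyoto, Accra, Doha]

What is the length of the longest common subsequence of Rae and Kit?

Pick Doha [2,4]; then Doha [3,6]; then Kyoto [7,7]; then Accra [8,8]; all 4 stops appear in both, in order. dp[8][9] = 4 confirms this is the maximum.

4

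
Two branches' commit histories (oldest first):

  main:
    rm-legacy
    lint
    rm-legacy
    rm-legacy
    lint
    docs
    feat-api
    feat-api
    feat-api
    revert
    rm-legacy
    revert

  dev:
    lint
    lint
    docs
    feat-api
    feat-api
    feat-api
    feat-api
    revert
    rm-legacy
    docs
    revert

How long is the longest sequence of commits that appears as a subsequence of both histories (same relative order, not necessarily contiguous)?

One common subsequence of length 9: lint [2,1], then lint [5,2], then docs [6,3], then feat-api [7,5], then feat-api [8,6], then feat-api [9,7], then revert [10,8], then rm-legacy [11,9], then revert [12,11]. Since dp[12][11] = 9, nothing longer is possible.

9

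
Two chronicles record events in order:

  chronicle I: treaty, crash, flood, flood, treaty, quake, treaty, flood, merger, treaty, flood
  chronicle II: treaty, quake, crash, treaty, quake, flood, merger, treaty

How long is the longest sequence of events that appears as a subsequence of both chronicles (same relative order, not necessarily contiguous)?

7

Match treaty (chronicle I #1, chronicle II #1); then crash (chronicle I #2, chronicle II #3); then treaty (chronicle I #5, chronicle II #4); then quake (chronicle I #6, chronicle II #5); then flood (chronicle I #8, chronicle II #6); then merger (chronicle I #9, chronicle II #7); then treaty (chronicle I #10, chronicle II #8) — 7 events in the same relative order in both, and the DP table's final entry dp[11][8] is also 7, so no common subsequence is longer.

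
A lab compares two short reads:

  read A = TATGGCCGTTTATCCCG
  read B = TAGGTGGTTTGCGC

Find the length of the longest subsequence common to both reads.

10

Match T [1,1], then A [2,2], then T [3,5], then G [5,6], then G [8,7], then T [9,8], then T [10,9], then T [11,10], then C [14,12], then C [16,14] — 10 bases in the same relative order in both. Since dp[17][14] = 10, nothing longer is possible.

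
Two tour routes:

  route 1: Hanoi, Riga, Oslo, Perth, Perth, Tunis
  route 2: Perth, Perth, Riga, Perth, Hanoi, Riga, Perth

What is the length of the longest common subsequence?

3

Match Hanoi at route 1[1]=route 2[5], then Riga at route 1[2]=route 2[6], then Perth at route 1[5]=route 2[7] — 3 stops in the same relative order in both. The LCS DP gives dp[6][7] = 3, so this is optimal.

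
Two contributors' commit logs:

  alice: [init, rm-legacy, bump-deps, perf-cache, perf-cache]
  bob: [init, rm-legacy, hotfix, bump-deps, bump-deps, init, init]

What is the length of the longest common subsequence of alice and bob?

3

Match init at alice[1]=bob[1] → rm-legacy at alice[2]=bob[2] → bump-deps at alice[3]=bob[5] — 3 commits in the same relative order in both. Since dp[5][7] = 3, nothing longer is possible.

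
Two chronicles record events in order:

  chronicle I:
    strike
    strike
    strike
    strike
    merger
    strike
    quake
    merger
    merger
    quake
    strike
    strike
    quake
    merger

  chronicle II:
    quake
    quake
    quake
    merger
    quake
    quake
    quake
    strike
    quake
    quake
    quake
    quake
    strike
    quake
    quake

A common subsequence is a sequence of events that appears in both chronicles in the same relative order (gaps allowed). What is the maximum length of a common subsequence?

Match merger (chronicle I #5, chronicle II #4), then strike (chronicle I #6, chronicle II #8), then quake (chronicle I #7, chronicle II #11), then quake (chronicle I #10, chronicle II #12), then strike (chronicle I #11, chronicle II #13), then quake (chronicle I #13, chronicle II #15) — 6 events in the same relative order in both. The LCS DP gives dp[14][15] = 6, so this is optimal.

6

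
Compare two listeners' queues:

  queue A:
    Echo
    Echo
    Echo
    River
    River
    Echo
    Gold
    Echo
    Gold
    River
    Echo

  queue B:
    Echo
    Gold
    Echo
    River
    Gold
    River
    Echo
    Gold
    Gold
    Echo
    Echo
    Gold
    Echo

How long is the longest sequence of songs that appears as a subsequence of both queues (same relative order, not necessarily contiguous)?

Taking Echo [1,1] → Echo [3,3] → River [4,4] → River [5,6] → Echo [6,7] → Gold [7,9] → Echo [8,11] → Gold [9,12] → Echo [11,13] gives a common subsequence of length 9. The LCS DP gives dp[11][13] = 9, so this is optimal.

9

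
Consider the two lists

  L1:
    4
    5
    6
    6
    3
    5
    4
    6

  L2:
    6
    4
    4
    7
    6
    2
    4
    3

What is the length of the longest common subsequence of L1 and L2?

3

Pick 4 at L1[1]=L2[3], then 6 at L1[3]=L2[5], then 3 at L1[5]=L2[8]; all 3 values appear in both, in order. dp[8][8] = 3 confirms this is the maximum.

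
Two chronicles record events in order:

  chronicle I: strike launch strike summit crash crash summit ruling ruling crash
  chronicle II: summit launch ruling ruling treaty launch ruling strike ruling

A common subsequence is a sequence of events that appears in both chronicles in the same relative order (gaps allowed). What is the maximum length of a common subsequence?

One common subsequence of length 3: launch (chronicle I #2, chronicle II #6) → strike (chronicle I #3, chronicle II #8) → ruling (chronicle I #9, chronicle II #9), and the DP table's final entry dp[10][9] is also 3, so no common subsequence is longer.

3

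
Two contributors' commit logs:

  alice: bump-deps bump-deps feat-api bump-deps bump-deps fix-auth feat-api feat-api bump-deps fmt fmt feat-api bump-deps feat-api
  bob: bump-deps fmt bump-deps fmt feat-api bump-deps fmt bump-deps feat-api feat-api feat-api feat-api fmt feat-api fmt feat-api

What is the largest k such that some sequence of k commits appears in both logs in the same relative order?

Taking bump-deps (alice #1, bob #1) → bump-deps (alice #2, bob #3) → feat-api (alice #3, bob #5) → bump-deps (alice #4, bob #6) → bump-deps (alice #5, bob #8) → feat-api (alice #7, bob #11) → feat-api (alice #8, bob #12) → fmt (alice #10, bob #13) → fmt (alice #11, bob #15) → feat-api (alice #14, bob #16) gives a common subsequence of length 10. Since dp[14][16] = 10, nothing longer is possible.

10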